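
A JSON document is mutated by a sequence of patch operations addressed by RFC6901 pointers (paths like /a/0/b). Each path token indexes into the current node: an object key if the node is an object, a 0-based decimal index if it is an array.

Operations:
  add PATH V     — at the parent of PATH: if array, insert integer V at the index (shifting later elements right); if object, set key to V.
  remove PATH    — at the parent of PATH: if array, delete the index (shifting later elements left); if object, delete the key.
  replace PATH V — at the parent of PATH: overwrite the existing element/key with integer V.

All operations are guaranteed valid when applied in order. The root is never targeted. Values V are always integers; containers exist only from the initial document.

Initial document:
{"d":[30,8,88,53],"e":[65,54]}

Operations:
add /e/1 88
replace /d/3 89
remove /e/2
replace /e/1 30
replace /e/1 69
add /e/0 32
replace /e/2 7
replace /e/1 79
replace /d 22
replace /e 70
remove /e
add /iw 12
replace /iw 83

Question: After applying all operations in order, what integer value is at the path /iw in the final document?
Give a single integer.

After op 1 (add /e/1 88): {"d":[30,8,88,53],"e":[65,88,54]}
After op 2 (replace /d/3 89): {"d":[30,8,88,89],"e":[65,88,54]}
After op 3 (remove /e/2): {"d":[30,8,88,89],"e":[65,88]}
After op 4 (replace /e/1 30): {"d":[30,8,88,89],"e":[65,30]}
After op 5 (replace /e/1 69): {"d":[30,8,88,89],"e":[65,69]}
After op 6 (add /e/0 32): {"d":[30,8,88,89],"e":[32,65,69]}
After op 7 (replace /e/2 7): {"d":[30,8,88,89],"e":[32,65,7]}
After op 8 (replace /e/1 79): {"d":[30,8,88,89],"e":[32,79,7]}
After op 9 (replace /d 22): {"d":22,"e":[32,79,7]}
After op 10 (replace /e 70): {"d":22,"e":70}
After op 11 (remove /e): {"d":22}
After op 12 (add /iw 12): {"d":22,"iw":12}
After op 13 (replace /iw 83): {"d":22,"iw":83}
Value at /iw: 83

Answer: 83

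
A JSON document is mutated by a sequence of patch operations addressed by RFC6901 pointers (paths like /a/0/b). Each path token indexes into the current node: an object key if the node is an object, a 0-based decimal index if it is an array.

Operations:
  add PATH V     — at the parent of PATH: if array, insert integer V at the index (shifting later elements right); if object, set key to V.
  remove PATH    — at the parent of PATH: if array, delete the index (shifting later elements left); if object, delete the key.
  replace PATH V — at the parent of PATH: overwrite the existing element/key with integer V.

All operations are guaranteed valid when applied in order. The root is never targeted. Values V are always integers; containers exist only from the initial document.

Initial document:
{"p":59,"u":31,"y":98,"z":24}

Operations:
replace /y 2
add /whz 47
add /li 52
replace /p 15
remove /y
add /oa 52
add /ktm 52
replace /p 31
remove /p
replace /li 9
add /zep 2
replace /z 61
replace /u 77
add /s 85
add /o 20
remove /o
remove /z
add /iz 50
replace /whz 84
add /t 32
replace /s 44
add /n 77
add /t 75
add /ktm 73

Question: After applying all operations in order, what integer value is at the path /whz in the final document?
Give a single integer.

After op 1 (replace /y 2): {"p":59,"u":31,"y":2,"z":24}
After op 2 (add /whz 47): {"p":59,"u":31,"whz":47,"y":2,"z":24}
After op 3 (add /li 52): {"li":52,"p":59,"u":31,"whz":47,"y":2,"z":24}
After op 4 (replace /p 15): {"li":52,"p":15,"u":31,"whz":47,"y":2,"z":24}
After op 5 (remove /y): {"li":52,"p":15,"u":31,"whz":47,"z":24}
After op 6 (add /oa 52): {"li":52,"oa":52,"p":15,"u":31,"whz":47,"z":24}
After op 7 (add /ktm 52): {"ktm":52,"li":52,"oa":52,"p":15,"u":31,"whz":47,"z":24}
After op 8 (replace /p 31): {"ktm":52,"li":52,"oa":52,"p":31,"u":31,"whz":47,"z":24}
After op 9 (remove /p): {"ktm":52,"li":52,"oa":52,"u":31,"whz":47,"z":24}
After op 10 (replace /li 9): {"ktm":52,"li":9,"oa":52,"u":31,"whz":47,"z":24}
After op 11 (add /zep 2): {"ktm":52,"li":9,"oa":52,"u":31,"whz":47,"z":24,"zep":2}
After op 12 (replace /z 61): {"ktm":52,"li":9,"oa":52,"u":31,"whz":47,"z":61,"zep":2}
After op 13 (replace /u 77): {"ktm":52,"li":9,"oa":52,"u":77,"whz":47,"z":61,"zep":2}
After op 14 (add /s 85): {"ktm":52,"li":9,"oa":52,"s":85,"u":77,"whz":47,"z":61,"zep":2}
After op 15 (add /o 20): {"ktm":52,"li":9,"o":20,"oa":52,"s":85,"u":77,"whz":47,"z":61,"zep":2}
After op 16 (remove /o): {"ktm":52,"li":9,"oa":52,"s":85,"u":77,"whz":47,"z":61,"zep":2}
After op 17 (remove /z): {"ktm":52,"li":9,"oa":52,"s":85,"u":77,"whz":47,"zep":2}
After op 18 (add /iz 50): {"iz":50,"ktm":52,"li":9,"oa":52,"s":85,"u":77,"whz":47,"zep":2}
After op 19 (replace /whz 84): {"iz":50,"ktm":52,"li":9,"oa":52,"s":85,"u":77,"whz":84,"zep":2}
After op 20 (add /t 32): {"iz":50,"ktm":52,"li":9,"oa":52,"s":85,"t":32,"u":77,"whz":84,"zep":2}
After op 21 (replace /s 44): {"iz":50,"ktm":52,"li":9,"oa":52,"s":44,"t":32,"u":77,"whz":84,"zep":2}
After op 22 (add /n 77): {"iz":50,"ktm":52,"li":9,"n":77,"oa":52,"s":44,"t":32,"u":77,"whz":84,"zep":2}
After op 23 (add /t 75): {"iz":50,"ktm":52,"li":9,"n":77,"oa":52,"s":44,"t":75,"u":77,"whz":84,"zep":2}
After op 24 (add /ktm 73): {"iz":50,"ktm":73,"li":9,"n":77,"oa":52,"s":44,"t":75,"u":77,"whz":84,"zep":2}
Value at /whz: 84

Answer: 84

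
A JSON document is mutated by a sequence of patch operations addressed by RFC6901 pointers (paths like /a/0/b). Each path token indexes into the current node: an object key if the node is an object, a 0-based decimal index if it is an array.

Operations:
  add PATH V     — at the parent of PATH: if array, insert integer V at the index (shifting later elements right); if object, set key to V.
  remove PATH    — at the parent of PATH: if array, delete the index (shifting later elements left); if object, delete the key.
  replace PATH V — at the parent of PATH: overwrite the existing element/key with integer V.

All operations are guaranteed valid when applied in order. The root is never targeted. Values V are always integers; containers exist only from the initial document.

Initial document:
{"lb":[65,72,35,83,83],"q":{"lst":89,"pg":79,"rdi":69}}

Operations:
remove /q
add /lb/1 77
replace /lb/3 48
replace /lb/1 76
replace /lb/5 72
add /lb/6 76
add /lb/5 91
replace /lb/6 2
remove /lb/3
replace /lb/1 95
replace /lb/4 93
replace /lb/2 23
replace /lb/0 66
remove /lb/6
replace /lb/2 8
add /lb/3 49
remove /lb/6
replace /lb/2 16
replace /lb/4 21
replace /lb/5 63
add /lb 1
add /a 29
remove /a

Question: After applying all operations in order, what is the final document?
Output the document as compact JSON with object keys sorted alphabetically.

After op 1 (remove /q): {"lb":[65,72,35,83,83]}
After op 2 (add /lb/1 77): {"lb":[65,77,72,35,83,83]}
After op 3 (replace /lb/3 48): {"lb":[65,77,72,48,83,83]}
After op 4 (replace /lb/1 76): {"lb":[65,76,72,48,83,83]}
After op 5 (replace /lb/5 72): {"lb":[65,76,72,48,83,72]}
After op 6 (add /lb/6 76): {"lb":[65,76,72,48,83,72,76]}
After op 7 (add /lb/5 91): {"lb":[65,76,72,48,83,91,72,76]}
After op 8 (replace /lb/6 2): {"lb":[65,76,72,48,83,91,2,76]}
After op 9 (remove /lb/3): {"lb":[65,76,72,83,91,2,76]}
After op 10 (replace /lb/1 95): {"lb":[65,95,72,83,91,2,76]}
After op 11 (replace /lb/4 93): {"lb":[65,95,72,83,93,2,76]}
After op 12 (replace /lb/2 23): {"lb":[65,95,23,83,93,2,76]}
After op 13 (replace /lb/0 66): {"lb":[66,95,23,83,93,2,76]}
After op 14 (remove /lb/6): {"lb":[66,95,23,83,93,2]}
After op 15 (replace /lb/2 8): {"lb":[66,95,8,83,93,2]}
After op 16 (add /lb/3 49): {"lb":[66,95,8,49,83,93,2]}
After op 17 (remove /lb/6): {"lb":[66,95,8,49,83,93]}
After op 18 (replace /lb/2 16): {"lb":[66,95,16,49,83,93]}
After op 19 (replace /lb/4 21): {"lb":[66,95,16,49,21,93]}
After op 20 (replace /lb/5 63): {"lb":[66,95,16,49,21,63]}
After op 21 (add /lb 1): {"lb":1}
After op 22 (add /a 29): {"a":29,"lb":1}
After op 23 (remove /a): {"lb":1}

Answer: {"lb":1}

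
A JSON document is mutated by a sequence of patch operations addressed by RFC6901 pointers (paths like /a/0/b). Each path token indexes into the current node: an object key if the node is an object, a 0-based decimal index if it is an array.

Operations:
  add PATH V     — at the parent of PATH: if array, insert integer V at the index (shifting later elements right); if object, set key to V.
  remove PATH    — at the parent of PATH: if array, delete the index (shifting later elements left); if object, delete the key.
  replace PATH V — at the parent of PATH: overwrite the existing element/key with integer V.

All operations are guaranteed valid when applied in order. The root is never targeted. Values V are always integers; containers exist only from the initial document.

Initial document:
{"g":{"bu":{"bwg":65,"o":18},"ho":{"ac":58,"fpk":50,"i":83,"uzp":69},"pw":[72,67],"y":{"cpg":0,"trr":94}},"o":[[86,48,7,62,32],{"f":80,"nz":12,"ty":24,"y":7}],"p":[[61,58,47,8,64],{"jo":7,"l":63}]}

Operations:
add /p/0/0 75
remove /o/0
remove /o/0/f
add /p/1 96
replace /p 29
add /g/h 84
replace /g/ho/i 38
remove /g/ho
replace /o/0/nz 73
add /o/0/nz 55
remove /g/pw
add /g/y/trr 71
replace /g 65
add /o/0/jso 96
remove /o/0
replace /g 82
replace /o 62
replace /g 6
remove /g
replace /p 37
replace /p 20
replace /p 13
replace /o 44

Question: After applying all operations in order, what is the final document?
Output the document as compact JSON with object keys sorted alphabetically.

After op 1 (add /p/0/0 75): {"g":{"bu":{"bwg":65,"o":18},"ho":{"ac":58,"fpk":50,"i":83,"uzp":69},"pw":[72,67],"y":{"cpg":0,"trr":94}},"o":[[86,48,7,62,32],{"f":80,"nz":12,"ty":24,"y":7}],"p":[[75,61,58,47,8,64],{"jo":7,"l":63}]}
After op 2 (remove /o/0): {"g":{"bu":{"bwg":65,"o":18},"ho":{"ac":58,"fpk":50,"i":83,"uzp":69},"pw":[72,67],"y":{"cpg":0,"trr":94}},"o":[{"f":80,"nz":12,"ty":24,"y":7}],"p":[[75,61,58,47,8,64],{"jo":7,"l":63}]}
After op 3 (remove /o/0/f): {"g":{"bu":{"bwg":65,"o":18},"ho":{"ac":58,"fpk":50,"i":83,"uzp":69},"pw":[72,67],"y":{"cpg":0,"trr":94}},"o":[{"nz":12,"ty":24,"y":7}],"p":[[75,61,58,47,8,64],{"jo":7,"l":63}]}
After op 4 (add /p/1 96): {"g":{"bu":{"bwg":65,"o":18},"ho":{"ac":58,"fpk":50,"i":83,"uzp":69},"pw":[72,67],"y":{"cpg":0,"trr":94}},"o":[{"nz":12,"ty":24,"y":7}],"p":[[75,61,58,47,8,64],96,{"jo":7,"l":63}]}
After op 5 (replace /p 29): {"g":{"bu":{"bwg":65,"o":18},"ho":{"ac":58,"fpk":50,"i":83,"uzp":69},"pw":[72,67],"y":{"cpg":0,"trr":94}},"o":[{"nz":12,"ty":24,"y":7}],"p":29}
After op 6 (add /g/h 84): {"g":{"bu":{"bwg":65,"o":18},"h":84,"ho":{"ac":58,"fpk":50,"i":83,"uzp":69},"pw":[72,67],"y":{"cpg":0,"trr":94}},"o":[{"nz":12,"ty":24,"y":7}],"p":29}
After op 7 (replace /g/ho/i 38): {"g":{"bu":{"bwg":65,"o":18},"h":84,"ho":{"ac":58,"fpk":50,"i":38,"uzp":69},"pw":[72,67],"y":{"cpg":0,"trr":94}},"o":[{"nz":12,"ty":24,"y":7}],"p":29}
After op 8 (remove /g/ho): {"g":{"bu":{"bwg":65,"o":18},"h":84,"pw":[72,67],"y":{"cpg":0,"trr":94}},"o":[{"nz":12,"ty":24,"y":7}],"p":29}
After op 9 (replace /o/0/nz 73): {"g":{"bu":{"bwg":65,"o":18},"h":84,"pw":[72,67],"y":{"cpg":0,"trr":94}},"o":[{"nz":73,"ty":24,"y":7}],"p":29}
After op 10 (add /o/0/nz 55): {"g":{"bu":{"bwg":65,"o":18},"h":84,"pw":[72,67],"y":{"cpg":0,"trr":94}},"o":[{"nz":55,"ty":24,"y":7}],"p":29}
After op 11 (remove /g/pw): {"g":{"bu":{"bwg":65,"o":18},"h":84,"y":{"cpg":0,"trr":94}},"o":[{"nz":55,"ty":24,"y":7}],"p":29}
After op 12 (add /g/y/trr 71): {"g":{"bu":{"bwg":65,"o":18},"h":84,"y":{"cpg":0,"trr":71}},"o":[{"nz":55,"ty":24,"y":7}],"p":29}
After op 13 (replace /g 65): {"g":65,"o":[{"nz":55,"ty":24,"y":7}],"p":29}
After op 14 (add /o/0/jso 96): {"g":65,"o":[{"jso":96,"nz":55,"ty":24,"y":7}],"p":29}
After op 15 (remove /o/0): {"g":65,"o":[],"p":29}
After op 16 (replace /g 82): {"g":82,"o":[],"p":29}
After op 17 (replace /o 62): {"g":82,"o":62,"p":29}
After op 18 (replace /g 6): {"g":6,"o":62,"p":29}
After op 19 (remove /g): {"o":62,"p":29}
After op 20 (replace /p 37): {"o":62,"p":37}
After op 21 (replace /p 20): {"o":62,"p":20}
After op 22 (replace /p 13): {"o":62,"p":13}
After op 23 (replace /o 44): {"o":44,"p":13}

Answer: {"o":44,"p":13}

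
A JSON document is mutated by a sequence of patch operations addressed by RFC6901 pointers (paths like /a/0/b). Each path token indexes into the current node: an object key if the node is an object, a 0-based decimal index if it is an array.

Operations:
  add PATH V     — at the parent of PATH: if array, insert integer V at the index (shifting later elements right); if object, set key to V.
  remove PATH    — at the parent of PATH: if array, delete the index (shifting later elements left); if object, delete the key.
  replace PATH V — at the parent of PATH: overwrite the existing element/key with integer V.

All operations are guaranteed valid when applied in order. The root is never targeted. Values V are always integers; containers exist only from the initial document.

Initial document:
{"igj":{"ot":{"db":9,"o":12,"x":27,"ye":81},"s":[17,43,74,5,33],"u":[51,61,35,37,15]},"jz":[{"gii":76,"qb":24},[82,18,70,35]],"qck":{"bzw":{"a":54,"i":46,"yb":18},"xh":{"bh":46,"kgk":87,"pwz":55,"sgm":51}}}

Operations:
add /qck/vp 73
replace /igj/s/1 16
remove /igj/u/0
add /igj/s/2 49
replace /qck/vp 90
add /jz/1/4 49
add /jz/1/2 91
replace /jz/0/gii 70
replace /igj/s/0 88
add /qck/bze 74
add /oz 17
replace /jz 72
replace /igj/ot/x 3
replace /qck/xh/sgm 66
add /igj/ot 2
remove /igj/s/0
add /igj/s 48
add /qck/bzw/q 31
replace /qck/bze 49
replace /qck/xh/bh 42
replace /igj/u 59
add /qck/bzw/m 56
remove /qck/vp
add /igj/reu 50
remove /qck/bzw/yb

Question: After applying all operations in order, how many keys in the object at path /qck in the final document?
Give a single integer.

After op 1 (add /qck/vp 73): {"igj":{"ot":{"db":9,"o":12,"x":27,"ye":81},"s":[17,43,74,5,33],"u":[51,61,35,37,15]},"jz":[{"gii":76,"qb":24},[82,18,70,35]],"qck":{"bzw":{"a":54,"i":46,"yb":18},"vp":73,"xh":{"bh":46,"kgk":87,"pwz":55,"sgm":51}}}
After op 2 (replace /igj/s/1 16): {"igj":{"ot":{"db":9,"o":12,"x":27,"ye":81},"s":[17,16,74,5,33],"u":[51,61,35,37,15]},"jz":[{"gii":76,"qb":24},[82,18,70,35]],"qck":{"bzw":{"a":54,"i":46,"yb":18},"vp":73,"xh":{"bh":46,"kgk":87,"pwz":55,"sgm":51}}}
After op 3 (remove /igj/u/0): {"igj":{"ot":{"db":9,"o":12,"x":27,"ye":81},"s":[17,16,74,5,33],"u":[61,35,37,15]},"jz":[{"gii":76,"qb":24},[82,18,70,35]],"qck":{"bzw":{"a":54,"i":46,"yb":18},"vp":73,"xh":{"bh":46,"kgk":87,"pwz":55,"sgm":51}}}
After op 4 (add /igj/s/2 49): {"igj":{"ot":{"db":9,"o":12,"x":27,"ye":81},"s":[17,16,49,74,5,33],"u":[61,35,37,15]},"jz":[{"gii":76,"qb":24},[82,18,70,35]],"qck":{"bzw":{"a":54,"i":46,"yb":18},"vp":73,"xh":{"bh":46,"kgk":87,"pwz":55,"sgm":51}}}
After op 5 (replace /qck/vp 90): {"igj":{"ot":{"db":9,"o":12,"x":27,"ye":81},"s":[17,16,49,74,5,33],"u":[61,35,37,15]},"jz":[{"gii":76,"qb":24},[82,18,70,35]],"qck":{"bzw":{"a":54,"i":46,"yb":18},"vp":90,"xh":{"bh":46,"kgk":87,"pwz":55,"sgm":51}}}
After op 6 (add /jz/1/4 49): {"igj":{"ot":{"db":9,"o":12,"x":27,"ye":81},"s":[17,16,49,74,5,33],"u":[61,35,37,15]},"jz":[{"gii":76,"qb":24},[82,18,70,35,49]],"qck":{"bzw":{"a":54,"i":46,"yb":18},"vp":90,"xh":{"bh":46,"kgk":87,"pwz":55,"sgm":51}}}
After op 7 (add /jz/1/2 91): {"igj":{"ot":{"db":9,"o":12,"x":27,"ye":81},"s":[17,16,49,74,5,33],"u":[61,35,37,15]},"jz":[{"gii":76,"qb":24},[82,18,91,70,35,49]],"qck":{"bzw":{"a":54,"i":46,"yb":18},"vp":90,"xh":{"bh":46,"kgk":87,"pwz":55,"sgm":51}}}
After op 8 (replace /jz/0/gii 70): {"igj":{"ot":{"db":9,"o":12,"x":27,"ye":81},"s":[17,16,49,74,5,33],"u":[61,35,37,15]},"jz":[{"gii":70,"qb":24},[82,18,91,70,35,49]],"qck":{"bzw":{"a":54,"i":46,"yb":18},"vp":90,"xh":{"bh":46,"kgk":87,"pwz":55,"sgm":51}}}
After op 9 (replace /igj/s/0 88): {"igj":{"ot":{"db":9,"o":12,"x":27,"ye":81},"s":[88,16,49,74,5,33],"u":[61,35,37,15]},"jz":[{"gii":70,"qb":24},[82,18,91,70,35,49]],"qck":{"bzw":{"a":54,"i":46,"yb":18},"vp":90,"xh":{"bh":46,"kgk":87,"pwz":55,"sgm":51}}}
After op 10 (add /qck/bze 74): {"igj":{"ot":{"db":9,"o":12,"x":27,"ye":81},"s":[88,16,49,74,5,33],"u":[61,35,37,15]},"jz":[{"gii":70,"qb":24},[82,18,91,70,35,49]],"qck":{"bze":74,"bzw":{"a":54,"i":46,"yb":18},"vp":90,"xh":{"bh":46,"kgk":87,"pwz":55,"sgm":51}}}
After op 11 (add /oz 17): {"igj":{"ot":{"db":9,"o":12,"x":27,"ye":81},"s":[88,16,49,74,5,33],"u":[61,35,37,15]},"jz":[{"gii":70,"qb":24},[82,18,91,70,35,49]],"oz":17,"qck":{"bze":74,"bzw":{"a":54,"i":46,"yb":18},"vp":90,"xh":{"bh":46,"kgk":87,"pwz":55,"sgm":51}}}
After op 12 (replace /jz 72): {"igj":{"ot":{"db":9,"o":12,"x":27,"ye":81},"s":[88,16,49,74,5,33],"u":[61,35,37,15]},"jz":72,"oz":17,"qck":{"bze":74,"bzw":{"a":54,"i":46,"yb":18},"vp":90,"xh":{"bh":46,"kgk":87,"pwz":55,"sgm":51}}}
After op 13 (replace /igj/ot/x 3): {"igj":{"ot":{"db":9,"o":12,"x":3,"ye":81},"s":[88,16,49,74,5,33],"u":[61,35,37,15]},"jz":72,"oz":17,"qck":{"bze":74,"bzw":{"a":54,"i":46,"yb":18},"vp":90,"xh":{"bh":46,"kgk":87,"pwz":55,"sgm":51}}}
After op 14 (replace /qck/xh/sgm 66): {"igj":{"ot":{"db":9,"o":12,"x":3,"ye":81},"s":[88,16,49,74,5,33],"u":[61,35,37,15]},"jz":72,"oz":17,"qck":{"bze":74,"bzw":{"a":54,"i":46,"yb":18},"vp":90,"xh":{"bh":46,"kgk":87,"pwz":55,"sgm":66}}}
After op 15 (add /igj/ot 2): {"igj":{"ot":2,"s":[88,16,49,74,5,33],"u":[61,35,37,15]},"jz":72,"oz":17,"qck":{"bze":74,"bzw":{"a":54,"i":46,"yb":18},"vp":90,"xh":{"bh":46,"kgk":87,"pwz":55,"sgm":66}}}
After op 16 (remove /igj/s/0): {"igj":{"ot":2,"s":[16,49,74,5,33],"u":[61,35,37,15]},"jz":72,"oz":17,"qck":{"bze":74,"bzw":{"a":54,"i":46,"yb":18},"vp":90,"xh":{"bh":46,"kgk":87,"pwz":55,"sgm":66}}}
After op 17 (add /igj/s 48): {"igj":{"ot":2,"s":48,"u":[61,35,37,15]},"jz":72,"oz":17,"qck":{"bze":74,"bzw":{"a":54,"i":46,"yb":18},"vp":90,"xh":{"bh":46,"kgk":87,"pwz":55,"sgm":66}}}
After op 18 (add /qck/bzw/q 31): {"igj":{"ot":2,"s":48,"u":[61,35,37,15]},"jz":72,"oz":17,"qck":{"bze":74,"bzw":{"a":54,"i":46,"q":31,"yb":18},"vp":90,"xh":{"bh":46,"kgk":87,"pwz":55,"sgm":66}}}
After op 19 (replace /qck/bze 49): {"igj":{"ot":2,"s":48,"u":[61,35,37,15]},"jz":72,"oz":17,"qck":{"bze":49,"bzw":{"a":54,"i":46,"q":31,"yb":18},"vp":90,"xh":{"bh":46,"kgk":87,"pwz":55,"sgm":66}}}
After op 20 (replace /qck/xh/bh 42): {"igj":{"ot":2,"s":48,"u":[61,35,37,15]},"jz":72,"oz":17,"qck":{"bze":49,"bzw":{"a":54,"i":46,"q":31,"yb":18},"vp":90,"xh":{"bh":42,"kgk":87,"pwz":55,"sgm":66}}}
After op 21 (replace /igj/u 59): {"igj":{"ot":2,"s":48,"u":59},"jz":72,"oz":17,"qck":{"bze":49,"bzw":{"a":54,"i":46,"q":31,"yb":18},"vp":90,"xh":{"bh":42,"kgk":87,"pwz":55,"sgm":66}}}
After op 22 (add /qck/bzw/m 56): {"igj":{"ot":2,"s":48,"u":59},"jz":72,"oz":17,"qck":{"bze":49,"bzw":{"a":54,"i":46,"m":56,"q":31,"yb":18},"vp":90,"xh":{"bh":42,"kgk":87,"pwz":55,"sgm":66}}}
After op 23 (remove /qck/vp): {"igj":{"ot":2,"s":48,"u":59},"jz":72,"oz":17,"qck":{"bze":49,"bzw":{"a":54,"i":46,"m":56,"q":31,"yb":18},"xh":{"bh":42,"kgk":87,"pwz":55,"sgm":66}}}
After op 24 (add /igj/reu 50): {"igj":{"ot":2,"reu":50,"s":48,"u":59},"jz":72,"oz":17,"qck":{"bze":49,"bzw":{"a":54,"i":46,"m":56,"q":31,"yb":18},"xh":{"bh":42,"kgk":87,"pwz":55,"sgm":66}}}
After op 25 (remove /qck/bzw/yb): {"igj":{"ot":2,"reu":50,"s":48,"u":59},"jz":72,"oz":17,"qck":{"bze":49,"bzw":{"a":54,"i":46,"m":56,"q":31},"xh":{"bh":42,"kgk":87,"pwz":55,"sgm":66}}}
Size at path /qck: 3

Answer: 3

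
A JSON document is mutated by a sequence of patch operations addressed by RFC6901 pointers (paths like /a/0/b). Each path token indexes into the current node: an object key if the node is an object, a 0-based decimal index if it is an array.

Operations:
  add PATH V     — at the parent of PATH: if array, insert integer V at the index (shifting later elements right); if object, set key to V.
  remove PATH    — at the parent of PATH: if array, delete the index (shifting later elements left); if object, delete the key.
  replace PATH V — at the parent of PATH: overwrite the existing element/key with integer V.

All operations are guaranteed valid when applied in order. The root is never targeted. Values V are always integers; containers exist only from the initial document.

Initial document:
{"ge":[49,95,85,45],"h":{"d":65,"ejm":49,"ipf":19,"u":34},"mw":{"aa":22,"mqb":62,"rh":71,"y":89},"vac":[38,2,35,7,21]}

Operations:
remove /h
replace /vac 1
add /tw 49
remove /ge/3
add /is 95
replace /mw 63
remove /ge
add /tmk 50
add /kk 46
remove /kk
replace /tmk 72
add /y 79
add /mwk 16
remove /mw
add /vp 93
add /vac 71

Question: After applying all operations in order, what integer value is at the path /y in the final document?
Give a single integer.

Answer: 79

Derivation:
After op 1 (remove /h): {"ge":[49,95,85,45],"mw":{"aa":22,"mqb":62,"rh":71,"y":89},"vac":[38,2,35,7,21]}
After op 2 (replace /vac 1): {"ge":[49,95,85,45],"mw":{"aa":22,"mqb":62,"rh":71,"y":89},"vac":1}
After op 3 (add /tw 49): {"ge":[49,95,85,45],"mw":{"aa":22,"mqb":62,"rh":71,"y":89},"tw":49,"vac":1}
After op 4 (remove /ge/3): {"ge":[49,95,85],"mw":{"aa":22,"mqb":62,"rh":71,"y":89},"tw":49,"vac":1}
After op 5 (add /is 95): {"ge":[49,95,85],"is":95,"mw":{"aa":22,"mqb":62,"rh":71,"y":89},"tw":49,"vac":1}
After op 6 (replace /mw 63): {"ge":[49,95,85],"is":95,"mw":63,"tw":49,"vac":1}
After op 7 (remove /ge): {"is":95,"mw":63,"tw":49,"vac":1}
After op 8 (add /tmk 50): {"is":95,"mw":63,"tmk":50,"tw":49,"vac":1}
After op 9 (add /kk 46): {"is":95,"kk":46,"mw":63,"tmk":50,"tw":49,"vac":1}
After op 10 (remove /kk): {"is":95,"mw":63,"tmk":50,"tw":49,"vac":1}
After op 11 (replace /tmk 72): {"is":95,"mw":63,"tmk":72,"tw":49,"vac":1}
After op 12 (add /y 79): {"is":95,"mw":63,"tmk":72,"tw":49,"vac":1,"y":79}
After op 13 (add /mwk 16): {"is":95,"mw":63,"mwk":16,"tmk":72,"tw":49,"vac":1,"y":79}
After op 14 (remove /mw): {"is":95,"mwk":16,"tmk":72,"tw":49,"vac":1,"y":79}
After op 15 (add /vp 93): {"is":95,"mwk":16,"tmk":72,"tw":49,"vac":1,"vp":93,"y":79}
After op 16 (add /vac 71): {"is":95,"mwk":16,"tmk":72,"tw":49,"vac":71,"vp":93,"y":79}
Value at /y: 79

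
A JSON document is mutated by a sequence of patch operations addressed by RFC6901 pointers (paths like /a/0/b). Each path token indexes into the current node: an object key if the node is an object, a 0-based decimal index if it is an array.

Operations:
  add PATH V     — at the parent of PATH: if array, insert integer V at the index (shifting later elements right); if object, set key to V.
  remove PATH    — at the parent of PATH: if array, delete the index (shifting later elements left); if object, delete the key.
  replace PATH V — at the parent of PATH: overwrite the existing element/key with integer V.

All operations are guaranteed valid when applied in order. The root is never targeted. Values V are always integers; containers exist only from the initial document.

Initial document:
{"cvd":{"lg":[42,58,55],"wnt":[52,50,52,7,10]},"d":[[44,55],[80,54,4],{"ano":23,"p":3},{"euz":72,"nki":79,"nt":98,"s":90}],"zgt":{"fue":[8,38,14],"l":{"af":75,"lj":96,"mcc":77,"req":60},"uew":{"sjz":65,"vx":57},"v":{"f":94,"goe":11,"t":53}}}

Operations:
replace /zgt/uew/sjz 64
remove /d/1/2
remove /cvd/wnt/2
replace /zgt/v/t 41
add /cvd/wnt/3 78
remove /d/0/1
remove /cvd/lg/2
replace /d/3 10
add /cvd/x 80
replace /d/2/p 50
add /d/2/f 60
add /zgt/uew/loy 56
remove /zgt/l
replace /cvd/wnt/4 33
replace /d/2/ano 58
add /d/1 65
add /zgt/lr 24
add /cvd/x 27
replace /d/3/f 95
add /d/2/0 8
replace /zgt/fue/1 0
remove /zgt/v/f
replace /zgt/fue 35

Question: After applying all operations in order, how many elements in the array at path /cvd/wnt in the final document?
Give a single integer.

After op 1 (replace /zgt/uew/sjz 64): {"cvd":{"lg":[42,58,55],"wnt":[52,50,52,7,10]},"d":[[44,55],[80,54,4],{"ano":23,"p":3},{"euz":72,"nki":79,"nt":98,"s":90}],"zgt":{"fue":[8,38,14],"l":{"af":75,"lj":96,"mcc":77,"req":60},"uew":{"sjz":64,"vx":57},"v":{"f":94,"goe":11,"t":53}}}
After op 2 (remove /d/1/2): {"cvd":{"lg":[42,58,55],"wnt":[52,50,52,7,10]},"d":[[44,55],[80,54],{"ano":23,"p":3},{"euz":72,"nki":79,"nt":98,"s":90}],"zgt":{"fue":[8,38,14],"l":{"af":75,"lj":96,"mcc":77,"req":60},"uew":{"sjz":64,"vx":57},"v":{"f":94,"goe":11,"t":53}}}
After op 3 (remove /cvd/wnt/2): {"cvd":{"lg":[42,58,55],"wnt":[52,50,7,10]},"d":[[44,55],[80,54],{"ano":23,"p":3},{"euz":72,"nki":79,"nt":98,"s":90}],"zgt":{"fue":[8,38,14],"l":{"af":75,"lj":96,"mcc":77,"req":60},"uew":{"sjz":64,"vx":57},"v":{"f":94,"goe":11,"t":53}}}
After op 4 (replace /zgt/v/t 41): {"cvd":{"lg":[42,58,55],"wnt":[52,50,7,10]},"d":[[44,55],[80,54],{"ano":23,"p":3},{"euz":72,"nki":79,"nt":98,"s":90}],"zgt":{"fue":[8,38,14],"l":{"af":75,"lj":96,"mcc":77,"req":60},"uew":{"sjz":64,"vx":57},"v":{"f":94,"goe":11,"t":41}}}
After op 5 (add /cvd/wnt/3 78): {"cvd":{"lg":[42,58,55],"wnt":[52,50,7,78,10]},"d":[[44,55],[80,54],{"ano":23,"p":3},{"euz":72,"nki":79,"nt":98,"s":90}],"zgt":{"fue":[8,38,14],"l":{"af":75,"lj":96,"mcc":77,"req":60},"uew":{"sjz":64,"vx":57},"v":{"f":94,"goe":11,"t":41}}}
After op 6 (remove /d/0/1): {"cvd":{"lg":[42,58,55],"wnt":[52,50,7,78,10]},"d":[[44],[80,54],{"ano":23,"p":3},{"euz":72,"nki":79,"nt":98,"s":90}],"zgt":{"fue":[8,38,14],"l":{"af":75,"lj":96,"mcc":77,"req":60},"uew":{"sjz":64,"vx":57},"v":{"f":94,"goe":11,"t":41}}}
After op 7 (remove /cvd/lg/2): {"cvd":{"lg":[42,58],"wnt":[52,50,7,78,10]},"d":[[44],[80,54],{"ano":23,"p":3},{"euz":72,"nki":79,"nt":98,"s":90}],"zgt":{"fue":[8,38,14],"l":{"af":75,"lj":96,"mcc":77,"req":60},"uew":{"sjz":64,"vx":57},"v":{"f":94,"goe":11,"t":41}}}
After op 8 (replace /d/3 10): {"cvd":{"lg":[42,58],"wnt":[52,50,7,78,10]},"d":[[44],[80,54],{"ano":23,"p":3},10],"zgt":{"fue":[8,38,14],"l":{"af":75,"lj":96,"mcc":77,"req":60},"uew":{"sjz":64,"vx":57},"v":{"f":94,"goe":11,"t":41}}}
After op 9 (add /cvd/x 80): {"cvd":{"lg":[42,58],"wnt":[52,50,7,78,10],"x":80},"d":[[44],[80,54],{"ano":23,"p":3},10],"zgt":{"fue":[8,38,14],"l":{"af":75,"lj":96,"mcc":77,"req":60},"uew":{"sjz":64,"vx":57},"v":{"f":94,"goe":11,"t":41}}}
After op 10 (replace /d/2/p 50): {"cvd":{"lg":[42,58],"wnt":[52,50,7,78,10],"x":80},"d":[[44],[80,54],{"ano":23,"p":50},10],"zgt":{"fue":[8,38,14],"l":{"af":75,"lj":96,"mcc":77,"req":60},"uew":{"sjz":64,"vx":57},"v":{"f":94,"goe":11,"t":41}}}
After op 11 (add /d/2/f 60): {"cvd":{"lg":[42,58],"wnt":[52,50,7,78,10],"x":80},"d":[[44],[80,54],{"ano":23,"f":60,"p":50},10],"zgt":{"fue":[8,38,14],"l":{"af":75,"lj":96,"mcc":77,"req":60},"uew":{"sjz":64,"vx":57},"v":{"f":94,"goe":11,"t":41}}}
After op 12 (add /zgt/uew/loy 56): {"cvd":{"lg":[42,58],"wnt":[52,50,7,78,10],"x":80},"d":[[44],[80,54],{"ano":23,"f":60,"p":50},10],"zgt":{"fue":[8,38,14],"l":{"af":75,"lj":96,"mcc":77,"req":60},"uew":{"loy":56,"sjz":64,"vx":57},"v":{"f":94,"goe":11,"t":41}}}
After op 13 (remove /zgt/l): {"cvd":{"lg":[42,58],"wnt":[52,50,7,78,10],"x":80},"d":[[44],[80,54],{"ano":23,"f":60,"p":50},10],"zgt":{"fue":[8,38,14],"uew":{"loy":56,"sjz":64,"vx":57},"v":{"f":94,"goe":11,"t":41}}}
After op 14 (replace /cvd/wnt/4 33): {"cvd":{"lg":[42,58],"wnt":[52,50,7,78,33],"x":80},"d":[[44],[80,54],{"ano":23,"f":60,"p":50},10],"zgt":{"fue":[8,38,14],"uew":{"loy":56,"sjz":64,"vx":57},"v":{"f":94,"goe":11,"t":41}}}
After op 15 (replace /d/2/ano 58): {"cvd":{"lg":[42,58],"wnt":[52,50,7,78,33],"x":80},"d":[[44],[80,54],{"ano":58,"f":60,"p":50},10],"zgt":{"fue":[8,38,14],"uew":{"loy":56,"sjz":64,"vx":57},"v":{"f":94,"goe":11,"t":41}}}
After op 16 (add /d/1 65): {"cvd":{"lg":[42,58],"wnt":[52,50,7,78,33],"x":80},"d":[[44],65,[80,54],{"ano":58,"f":60,"p":50},10],"zgt":{"fue":[8,38,14],"uew":{"loy":56,"sjz":64,"vx":57},"v":{"f":94,"goe":11,"t":41}}}
After op 17 (add /zgt/lr 24): {"cvd":{"lg":[42,58],"wnt":[52,50,7,78,33],"x":80},"d":[[44],65,[80,54],{"ano":58,"f":60,"p":50},10],"zgt":{"fue":[8,38,14],"lr":24,"uew":{"loy":56,"sjz":64,"vx":57},"v":{"f":94,"goe":11,"t":41}}}
After op 18 (add /cvd/x 27): {"cvd":{"lg":[42,58],"wnt":[52,50,7,78,33],"x":27},"d":[[44],65,[80,54],{"ano":58,"f":60,"p":50},10],"zgt":{"fue":[8,38,14],"lr":24,"uew":{"loy":56,"sjz":64,"vx":57},"v":{"f":94,"goe":11,"t":41}}}
After op 19 (replace /d/3/f 95): {"cvd":{"lg":[42,58],"wnt":[52,50,7,78,33],"x":27},"d":[[44],65,[80,54],{"ano":58,"f":95,"p":50},10],"zgt":{"fue":[8,38,14],"lr":24,"uew":{"loy":56,"sjz":64,"vx":57},"v":{"f":94,"goe":11,"t":41}}}
After op 20 (add /d/2/0 8): {"cvd":{"lg":[42,58],"wnt":[52,50,7,78,33],"x":27},"d":[[44],65,[8,80,54],{"ano":58,"f":95,"p":50},10],"zgt":{"fue":[8,38,14],"lr":24,"uew":{"loy":56,"sjz":64,"vx":57},"v":{"f":94,"goe":11,"t":41}}}
After op 21 (replace /zgt/fue/1 0): {"cvd":{"lg":[42,58],"wnt":[52,50,7,78,33],"x":27},"d":[[44],65,[8,80,54],{"ano":58,"f":95,"p":50},10],"zgt":{"fue":[8,0,14],"lr":24,"uew":{"loy":56,"sjz":64,"vx":57},"v":{"f":94,"goe":11,"t":41}}}
After op 22 (remove /zgt/v/f): {"cvd":{"lg":[42,58],"wnt":[52,50,7,78,33],"x":27},"d":[[44],65,[8,80,54],{"ano":58,"f":95,"p":50},10],"zgt":{"fue":[8,0,14],"lr":24,"uew":{"loy":56,"sjz":64,"vx":57},"v":{"goe":11,"t":41}}}
After op 23 (replace /zgt/fue 35): {"cvd":{"lg":[42,58],"wnt":[52,50,7,78,33],"x":27},"d":[[44],65,[8,80,54],{"ano":58,"f":95,"p":50},10],"zgt":{"fue":35,"lr":24,"uew":{"loy":56,"sjz":64,"vx":57},"v":{"goe":11,"t":41}}}
Size at path /cvd/wnt: 5

Answer: 5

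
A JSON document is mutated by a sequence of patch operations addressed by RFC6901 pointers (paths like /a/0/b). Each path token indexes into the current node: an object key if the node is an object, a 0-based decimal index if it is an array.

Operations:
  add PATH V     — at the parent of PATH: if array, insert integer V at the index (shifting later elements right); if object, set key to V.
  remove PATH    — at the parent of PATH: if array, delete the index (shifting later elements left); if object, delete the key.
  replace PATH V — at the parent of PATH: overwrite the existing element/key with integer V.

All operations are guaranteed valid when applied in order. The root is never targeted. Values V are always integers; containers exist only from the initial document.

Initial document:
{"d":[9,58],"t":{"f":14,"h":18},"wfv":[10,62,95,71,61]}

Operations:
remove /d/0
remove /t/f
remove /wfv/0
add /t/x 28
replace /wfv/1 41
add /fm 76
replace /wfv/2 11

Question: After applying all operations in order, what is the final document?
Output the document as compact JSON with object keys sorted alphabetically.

Answer: {"d":[58],"fm":76,"t":{"h":18,"x":28},"wfv":[62,41,11,61]}

Derivation:
After op 1 (remove /d/0): {"d":[58],"t":{"f":14,"h":18},"wfv":[10,62,95,71,61]}
After op 2 (remove /t/f): {"d":[58],"t":{"h":18},"wfv":[10,62,95,71,61]}
After op 3 (remove /wfv/0): {"d":[58],"t":{"h":18},"wfv":[62,95,71,61]}
After op 4 (add /t/x 28): {"d":[58],"t":{"h":18,"x":28},"wfv":[62,95,71,61]}
After op 5 (replace /wfv/1 41): {"d":[58],"t":{"h":18,"x":28},"wfv":[62,41,71,61]}
After op 6 (add /fm 76): {"d":[58],"fm":76,"t":{"h":18,"x":28},"wfv":[62,41,71,61]}
After op 7 (replace /wfv/2 11): {"d":[58],"fm":76,"t":{"h":18,"x":28},"wfv":[62,41,11,61]}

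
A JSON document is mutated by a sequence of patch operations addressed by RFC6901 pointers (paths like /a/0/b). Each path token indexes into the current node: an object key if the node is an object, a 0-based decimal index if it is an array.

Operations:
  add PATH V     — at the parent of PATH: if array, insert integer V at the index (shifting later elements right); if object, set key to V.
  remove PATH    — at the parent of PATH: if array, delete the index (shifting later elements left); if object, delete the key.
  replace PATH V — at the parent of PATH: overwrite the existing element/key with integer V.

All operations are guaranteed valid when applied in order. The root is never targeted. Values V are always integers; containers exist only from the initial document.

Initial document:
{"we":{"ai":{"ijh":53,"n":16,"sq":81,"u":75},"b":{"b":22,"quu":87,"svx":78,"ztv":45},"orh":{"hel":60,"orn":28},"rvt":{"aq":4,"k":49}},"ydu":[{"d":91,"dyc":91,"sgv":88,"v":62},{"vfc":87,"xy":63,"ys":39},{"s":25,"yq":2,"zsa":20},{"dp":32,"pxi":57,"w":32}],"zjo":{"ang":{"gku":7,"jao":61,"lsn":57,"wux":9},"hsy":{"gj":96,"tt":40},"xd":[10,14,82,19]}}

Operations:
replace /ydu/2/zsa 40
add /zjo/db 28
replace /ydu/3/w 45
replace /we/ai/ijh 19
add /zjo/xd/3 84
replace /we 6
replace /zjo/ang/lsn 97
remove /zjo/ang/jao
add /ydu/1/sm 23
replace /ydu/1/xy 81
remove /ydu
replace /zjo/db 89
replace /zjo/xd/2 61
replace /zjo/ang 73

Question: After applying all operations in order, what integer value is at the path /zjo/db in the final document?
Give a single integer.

Answer: 89

Derivation:
After op 1 (replace /ydu/2/zsa 40): {"we":{"ai":{"ijh":53,"n":16,"sq":81,"u":75},"b":{"b":22,"quu":87,"svx":78,"ztv":45},"orh":{"hel":60,"orn":28},"rvt":{"aq":4,"k":49}},"ydu":[{"d":91,"dyc":91,"sgv":88,"v":62},{"vfc":87,"xy":63,"ys":39},{"s":25,"yq":2,"zsa":40},{"dp":32,"pxi":57,"w":32}],"zjo":{"ang":{"gku":7,"jao":61,"lsn":57,"wux":9},"hsy":{"gj":96,"tt":40},"xd":[10,14,82,19]}}
After op 2 (add /zjo/db 28): {"we":{"ai":{"ijh":53,"n":16,"sq":81,"u":75},"b":{"b":22,"quu":87,"svx":78,"ztv":45},"orh":{"hel":60,"orn":28},"rvt":{"aq":4,"k":49}},"ydu":[{"d":91,"dyc":91,"sgv":88,"v":62},{"vfc":87,"xy":63,"ys":39},{"s":25,"yq":2,"zsa":40},{"dp":32,"pxi":57,"w":32}],"zjo":{"ang":{"gku":7,"jao":61,"lsn":57,"wux":9},"db":28,"hsy":{"gj":96,"tt":40},"xd":[10,14,82,19]}}
After op 3 (replace /ydu/3/w 45): {"we":{"ai":{"ijh":53,"n":16,"sq":81,"u":75},"b":{"b":22,"quu":87,"svx":78,"ztv":45},"orh":{"hel":60,"orn":28},"rvt":{"aq":4,"k":49}},"ydu":[{"d":91,"dyc":91,"sgv":88,"v":62},{"vfc":87,"xy":63,"ys":39},{"s":25,"yq":2,"zsa":40},{"dp":32,"pxi":57,"w":45}],"zjo":{"ang":{"gku":7,"jao":61,"lsn":57,"wux":9},"db":28,"hsy":{"gj":96,"tt":40},"xd":[10,14,82,19]}}
After op 4 (replace /we/ai/ijh 19): {"we":{"ai":{"ijh":19,"n":16,"sq":81,"u":75},"b":{"b":22,"quu":87,"svx":78,"ztv":45},"orh":{"hel":60,"orn":28},"rvt":{"aq":4,"k":49}},"ydu":[{"d":91,"dyc":91,"sgv":88,"v":62},{"vfc":87,"xy":63,"ys":39},{"s":25,"yq":2,"zsa":40},{"dp":32,"pxi":57,"w":45}],"zjo":{"ang":{"gku":7,"jao":61,"lsn":57,"wux":9},"db":28,"hsy":{"gj":96,"tt":40},"xd":[10,14,82,19]}}
After op 5 (add /zjo/xd/3 84): {"we":{"ai":{"ijh":19,"n":16,"sq":81,"u":75},"b":{"b":22,"quu":87,"svx":78,"ztv":45},"orh":{"hel":60,"orn":28},"rvt":{"aq":4,"k":49}},"ydu":[{"d":91,"dyc":91,"sgv":88,"v":62},{"vfc":87,"xy":63,"ys":39},{"s":25,"yq":2,"zsa":40},{"dp":32,"pxi":57,"w":45}],"zjo":{"ang":{"gku":7,"jao":61,"lsn":57,"wux":9},"db":28,"hsy":{"gj":96,"tt":40},"xd":[10,14,82,84,19]}}
After op 6 (replace /we 6): {"we":6,"ydu":[{"d":91,"dyc":91,"sgv":88,"v":62},{"vfc":87,"xy":63,"ys":39},{"s":25,"yq":2,"zsa":40},{"dp":32,"pxi":57,"w":45}],"zjo":{"ang":{"gku":7,"jao":61,"lsn":57,"wux":9},"db":28,"hsy":{"gj":96,"tt":40},"xd":[10,14,82,84,19]}}
After op 7 (replace /zjo/ang/lsn 97): {"we":6,"ydu":[{"d":91,"dyc":91,"sgv":88,"v":62},{"vfc":87,"xy":63,"ys":39},{"s":25,"yq":2,"zsa":40},{"dp":32,"pxi":57,"w":45}],"zjo":{"ang":{"gku":7,"jao":61,"lsn":97,"wux":9},"db":28,"hsy":{"gj":96,"tt":40},"xd":[10,14,82,84,19]}}
After op 8 (remove /zjo/ang/jao): {"we":6,"ydu":[{"d":91,"dyc":91,"sgv":88,"v":62},{"vfc":87,"xy":63,"ys":39},{"s":25,"yq":2,"zsa":40},{"dp":32,"pxi":57,"w":45}],"zjo":{"ang":{"gku":7,"lsn":97,"wux":9},"db":28,"hsy":{"gj":96,"tt":40},"xd":[10,14,82,84,19]}}
After op 9 (add /ydu/1/sm 23): {"we":6,"ydu":[{"d":91,"dyc":91,"sgv":88,"v":62},{"sm":23,"vfc":87,"xy":63,"ys":39},{"s":25,"yq":2,"zsa":40},{"dp":32,"pxi":57,"w":45}],"zjo":{"ang":{"gku":7,"lsn":97,"wux":9},"db":28,"hsy":{"gj":96,"tt":40},"xd":[10,14,82,84,19]}}
After op 10 (replace /ydu/1/xy 81): {"we":6,"ydu":[{"d":91,"dyc":91,"sgv":88,"v":62},{"sm":23,"vfc":87,"xy":81,"ys":39},{"s":25,"yq":2,"zsa":40},{"dp":32,"pxi":57,"w":45}],"zjo":{"ang":{"gku":7,"lsn":97,"wux":9},"db":28,"hsy":{"gj":96,"tt":40},"xd":[10,14,82,84,19]}}
After op 11 (remove /ydu): {"we":6,"zjo":{"ang":{"gku":7,"lsn":97,"wux":9},"db":28,"hsy":{"gj":96,"tt":40},"xd":[10,14,82,84,19]}}
After op 12 (replace /zjo/db 89): {"we":6,"zjo":{"ang":{"gku":7,"lsn":97,"wux":9},"db":89,"hsy":{"gj":96,"tt":40},"xd":[10,14,82,84,19]}}
After op 13 (replace /zjo/xd/2 61): {"we":6,"zjo":{"ang":{"gku":7,"lsn":97,"wux":9},"db":89,"hsy":{"gj":96,"tt":40},"xd":[10,14,61,84,19]}}
After op 14 (replace /zjo/ang 73): {"we":6,"zjo":{"ang":73,"db":89,"hsy":{"gj":96,"tt":40},"xd":[10,14,61,84,19]}}
Value at /zjo/db: 89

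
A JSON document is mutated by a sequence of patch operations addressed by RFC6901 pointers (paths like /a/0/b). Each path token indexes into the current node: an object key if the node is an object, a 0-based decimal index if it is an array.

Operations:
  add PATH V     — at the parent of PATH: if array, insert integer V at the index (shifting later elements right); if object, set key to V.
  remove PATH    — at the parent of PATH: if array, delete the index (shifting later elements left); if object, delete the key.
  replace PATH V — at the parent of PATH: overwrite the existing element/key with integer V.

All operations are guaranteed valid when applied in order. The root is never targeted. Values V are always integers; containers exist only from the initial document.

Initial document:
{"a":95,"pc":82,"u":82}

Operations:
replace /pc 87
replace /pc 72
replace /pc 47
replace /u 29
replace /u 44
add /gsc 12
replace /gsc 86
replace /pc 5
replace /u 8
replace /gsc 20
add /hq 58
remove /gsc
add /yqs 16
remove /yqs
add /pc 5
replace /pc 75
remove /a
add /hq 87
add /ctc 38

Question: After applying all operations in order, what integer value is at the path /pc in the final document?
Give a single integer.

After op 1 (replace /pc 87): {"a":95,"pc":87,"u":82}
After op 2 (replace /pc 72): {"a":95,"pc":72,"u":82}
After op 3 (replace /pc 47): {"a":95,"pc":47,"u":82}
After op 4 (replace /u 29): {"a":95,"pc":47,"u":29}
After op 5 (replace /u 44): {"a":95,"pc":47,"u":44}
After op 6 (add /gsc 12): {"a":95,"gsc":12,"pc":47,"u":44}
After op 7 (replace /gsc 86): {"a":95,"gsc":86,"pc":47,"u":44}
After op 8 (replace /pc 5): {"a":95,"gsc":86,"pc":5,"u":44}
After op 9 (replace /u 8): {"a":95,"gsc":86,"pc":5,"u":8}
After op 10 (replace /gsc 20): {"a":95,"gsc":20,"pc":5,"u":8}
After op 11 (add /hq 58): {"a":95,"gsc":20,"hq":58,"pc":5,"u":8}
After op 12 (remove /gsc): {"a":95,"hq":58,"pc":5,"u":8}
After op 13 (add /yqs 16): {"a":95,"hq":58,"pc":5,"u":8,"yqs":16}
After op 14 (remove /yqs): {"a":95,"hq":58,"pc":5,"u":8}
After op 15 (add /pc 5): {"a":95,"hq":58,"pc":5,"u":8}
After op 16 (replace /pc 75): {"a":95,"hq":58,"pc":75,"u":8}
After op 17 (remove /a): {"hq":58,"pc":75,"u":8}
After op 18 (add /hq 87): {"hq":87,"pc":75,"u":8}
After op 19 (add /ctc 38): {"ctc":38,"hq":87,"pc":75,"u":8}
Value at /pc: 75

Answer: 75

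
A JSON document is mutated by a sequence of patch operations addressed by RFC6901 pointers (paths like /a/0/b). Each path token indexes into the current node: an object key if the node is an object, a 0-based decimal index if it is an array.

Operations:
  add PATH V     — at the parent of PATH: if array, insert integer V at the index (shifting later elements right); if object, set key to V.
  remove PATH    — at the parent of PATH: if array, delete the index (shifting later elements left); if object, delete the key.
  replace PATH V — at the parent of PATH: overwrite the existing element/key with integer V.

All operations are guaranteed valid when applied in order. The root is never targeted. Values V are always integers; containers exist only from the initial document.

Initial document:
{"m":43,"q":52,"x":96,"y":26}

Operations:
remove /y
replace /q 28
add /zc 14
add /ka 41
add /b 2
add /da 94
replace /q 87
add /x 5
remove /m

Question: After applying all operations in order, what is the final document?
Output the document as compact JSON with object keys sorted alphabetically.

After op 1 (remove /y): {"m":43,"q":52,"x":96}
After op 2 (replace /q 28): {"m":43,"q":28,"x":96}
After op 3 (add /zc 14): {"m":43,"q":28,"x":96,"zc":14}
After op 4 (add /ka 41): {"ka":41,"m":43,"q":28,"x":96,"zc":14}
After op 5 (add /b 2): {"b":2,"ka":41,"m":43,"q":28,"x":96,"zc":14}
After op 6 (add /da 94): {"b":2,"da":94,"ka":41,"m":43,"q":28,"x":96,"zc":14}
After op 7 (replace /q 87): {"b":2,"da":94,"ka":41,"m":43,"q":87,"x":96,"zc":14}
After op 8 (add /x 5): {"b":2,"da":94,"ka":41,"m":43,"q":87,"x":5,"zc":14}
After op 9 (remove /m): {"b":2,"da":94,"ka":41,"q":87,"x":5,"zc":14}

Answer: {"b":2,"da":94,"ka":41,"q":87,"x":5,"zc":14}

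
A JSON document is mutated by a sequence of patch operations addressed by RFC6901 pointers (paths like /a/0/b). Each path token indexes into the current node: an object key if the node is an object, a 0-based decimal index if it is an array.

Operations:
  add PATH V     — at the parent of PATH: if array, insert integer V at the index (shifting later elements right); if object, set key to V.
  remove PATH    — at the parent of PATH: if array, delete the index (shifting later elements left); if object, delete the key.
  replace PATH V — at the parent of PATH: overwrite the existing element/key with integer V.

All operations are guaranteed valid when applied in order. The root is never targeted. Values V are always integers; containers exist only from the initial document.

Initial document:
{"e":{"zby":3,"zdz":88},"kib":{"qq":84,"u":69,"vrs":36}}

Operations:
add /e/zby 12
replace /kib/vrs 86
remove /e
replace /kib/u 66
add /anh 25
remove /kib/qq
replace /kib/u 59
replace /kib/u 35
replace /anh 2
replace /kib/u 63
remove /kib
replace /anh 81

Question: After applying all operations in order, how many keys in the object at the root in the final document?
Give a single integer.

After op 1 (add /e/zby 12): {"e":{"zby":12,"zdz":88},"kib":{"qq":84,"u":69,"vrs":36}}
After op 2 (replace /kib/vrs 86): {"e":{"zby":12,"zdz":88},"kib":{"qq":84,"u":69,"vrs":86}}
After op 3 (remove /e): {"kib":{"qq":84,"u":69,"vrs":86}}
After op 4 (replace /kib/u 66): {"kib":{"qq":84,"u":66,"vrs":86}}
After op 5 (add /anh 25): {"anh":25,"kib":{"qq":84,"u":66,"vrs":86}}
After op 6 (remove /kib/qq): {"anh":25,"kib":{"u":66,"vrs":86}}
After op 7 (replace /kib/u 59): {"anh":25,"kib":{"u":59,"vrs":86}}
After op 8 (replace /kib/u 35): {"anh":25,"kib":{"u":35,"vrs":86}}
After op 9 (replace /anh 2): {"anh":2,"kib":{"u":35,"vrs":86}}
After op 10 (replace /kib/u 63): {"anh":2,"kib":{"u":63,"vrs":86}}
After op 11 (remove /kib): {"anh":2}
After op 12 (replace /anh 81): {"anh":81}
Size at the root: 1

Answer: 1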